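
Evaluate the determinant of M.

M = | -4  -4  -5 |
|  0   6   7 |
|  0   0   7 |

M is upper triangular, so det(M) is the product of the diagonal entries:
det = (-4) · (6) · (7) = -168

-168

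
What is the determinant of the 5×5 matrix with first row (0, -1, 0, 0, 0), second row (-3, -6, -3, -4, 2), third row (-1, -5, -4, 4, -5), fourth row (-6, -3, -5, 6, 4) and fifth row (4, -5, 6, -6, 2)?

Expand along row 1 (it has 4 zeros):
  − (-1) · M_12   where M_12 = det([-3 -3 -4 2; -1 -4 4 -5; -6 -5 6 4; 4 6 -6 2]) = -6
det = (-1)·(-1)·(-6) = -6

The determinant is -6.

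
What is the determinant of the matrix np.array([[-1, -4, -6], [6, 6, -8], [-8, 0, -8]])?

The determinant is -688.

Expand along column 2:
  − (-4) · |6 -8; -8 -8| = −(-4)·(-48 − 64) = -448
  + 6 · |-1 -6; -8 -8| = 6·(8 − 48) = -240
Sum: (-448) + (-240) = -688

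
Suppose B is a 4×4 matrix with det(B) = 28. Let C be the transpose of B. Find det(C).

|C| = 28

det(Bᵀ) = det(B).
det(C) = (1)·(28) = 28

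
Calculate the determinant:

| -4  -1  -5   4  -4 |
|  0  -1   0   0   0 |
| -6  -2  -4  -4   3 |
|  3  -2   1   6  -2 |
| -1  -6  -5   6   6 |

432

Expand along row 2 (it has 4 zeros):
  + (-1) · M_22   where M_22 = det([-4 -5 4 -4; -6 -4 -4 3; 3 1 6 -2; -1 -5 6 6]) = -432
det = (+1)·(-1)·(-432) = 432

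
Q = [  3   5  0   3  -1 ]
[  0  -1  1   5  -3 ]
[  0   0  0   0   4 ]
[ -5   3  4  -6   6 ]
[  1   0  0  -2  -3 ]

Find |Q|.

972

Expand along row 3 (it has 4 zeros):
  + (4) · M_35   where M_35 = det([3 5 0 3; 0 -1 1 5; -5 3 4 -6; 1 0 0 -2]) = 243
det = (+1)·(4)·(243) = 972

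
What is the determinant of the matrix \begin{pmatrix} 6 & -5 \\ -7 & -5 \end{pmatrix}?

-65

det = 6·(-5) − (-5)·(-7) = -30 − 35 = -65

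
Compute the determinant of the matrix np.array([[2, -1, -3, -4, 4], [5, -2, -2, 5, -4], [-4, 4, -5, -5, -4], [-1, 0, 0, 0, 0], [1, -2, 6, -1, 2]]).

The determinant is 882.

Expand along row 4 (it has 4 zeros):
  − (-1) · M_41   where M_41 = det([-1 -3 -4 4; -2 -2 5 -4; 4 -5 -5 -4; -2 6 -1 2]) = 882
det = (-1)·(-1)·(882) = 882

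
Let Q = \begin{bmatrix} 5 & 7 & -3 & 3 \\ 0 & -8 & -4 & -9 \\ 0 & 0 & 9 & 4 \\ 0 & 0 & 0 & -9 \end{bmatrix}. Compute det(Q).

3240

Q is upper triangular, so det(Q) is the product of the diagonal entries:
det = (5) · (-8) · (9) · (-9) = 3240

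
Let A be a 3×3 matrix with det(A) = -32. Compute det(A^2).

1024

det(A^2) = (det A)^2 = (-32)^2 = 1024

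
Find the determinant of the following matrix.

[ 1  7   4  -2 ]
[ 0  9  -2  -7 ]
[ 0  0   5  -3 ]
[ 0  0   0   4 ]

The matrix is upper triangular, so the determinant is the product of the diagonal entries:
det = (1) · (9) · (5) · (4) = 180

180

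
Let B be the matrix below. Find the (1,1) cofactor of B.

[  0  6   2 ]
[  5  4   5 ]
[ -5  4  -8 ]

Delete row 1 and column 1; the remaining 2×2 submatrix is [4 5; 4 -8].
Its determinant is 4·(-8) − 5·4 = -52.
The cofactor carries sign (−1)^(1+1) = +1, so C_{1,1} = +(-52) = -52.

-52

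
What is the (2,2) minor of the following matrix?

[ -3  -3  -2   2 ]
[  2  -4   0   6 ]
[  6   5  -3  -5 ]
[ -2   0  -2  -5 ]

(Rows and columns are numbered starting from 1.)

-131

Delete row 2 and column 2; the remaining 3×3 submatrix is [-3 -2 2; 6 -3 -5; -2 -2 -5].
Its determinant is -131.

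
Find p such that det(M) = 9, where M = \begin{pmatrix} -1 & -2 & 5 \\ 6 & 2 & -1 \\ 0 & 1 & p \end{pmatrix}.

Expanding along the column containing p, det(M) is linear in p: det(M) = (10)·p + (29).
Set (10)·p + (29) = 9  ⇒  (10)·p = -20  ⇒  p = -2.

-2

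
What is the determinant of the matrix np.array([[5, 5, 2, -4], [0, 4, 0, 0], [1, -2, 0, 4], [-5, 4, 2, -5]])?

The determinant is -312.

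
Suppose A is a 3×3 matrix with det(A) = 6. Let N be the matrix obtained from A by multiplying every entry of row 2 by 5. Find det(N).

|N| = 30

Scaling one row by 5 multiplies the determinant by 5.
det(N) = (5)·(6) = 30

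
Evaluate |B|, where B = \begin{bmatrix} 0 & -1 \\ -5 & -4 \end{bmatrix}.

-5

det(B) = 0·(-4) − (-1)·(-5) = 0 − 5 = -5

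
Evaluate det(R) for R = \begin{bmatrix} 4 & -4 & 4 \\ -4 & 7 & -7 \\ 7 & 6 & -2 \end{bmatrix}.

Expand along column 1:
  + 4 · |7 -7; 6 -2| = 4·(-14 − (-42)) = 112
  − (-4) · |-4 4; 6 -2| = −(-4)·(8 − 24) = -64
  + 7 · |-4 4; 7 -7| = 7·(28 − 28) = 0
Sum: (112) + (-64) + (0) = 48

48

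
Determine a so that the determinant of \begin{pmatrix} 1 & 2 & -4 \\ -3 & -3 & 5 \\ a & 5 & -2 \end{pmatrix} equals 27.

1

Expanding along the row containing a, det(A) is linear in a: det(A) = (-2)·a + (29).
Set (-2)·a + (29) = 27  ⇒  (-2)·a = -2  ⇒  a = 1.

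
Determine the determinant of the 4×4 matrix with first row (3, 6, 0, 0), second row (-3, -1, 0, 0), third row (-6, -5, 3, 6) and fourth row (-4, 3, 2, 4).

0

The matrix is block lower-triangular with a 2×2 block and a 2×2 block on the diagonal, so its determinant equals the product of the determinants of the diagonal blocks.
det of the 2×2 block = 15
det of the 2×2 block = 0
det = (15)·(0) = 0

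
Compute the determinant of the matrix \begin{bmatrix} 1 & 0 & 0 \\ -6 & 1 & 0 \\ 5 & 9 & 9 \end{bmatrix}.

9

The matrix is lower triangular, so the determinant is the product of the diagonal entries:
det = (1) · (1) · (9) = 9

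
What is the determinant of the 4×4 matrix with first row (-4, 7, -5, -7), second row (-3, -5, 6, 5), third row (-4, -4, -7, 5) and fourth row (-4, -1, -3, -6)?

3807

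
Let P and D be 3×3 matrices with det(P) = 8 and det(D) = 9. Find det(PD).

det(PD) = det(P)·det(D) = (8)·(9) = 72

The determinant is 72.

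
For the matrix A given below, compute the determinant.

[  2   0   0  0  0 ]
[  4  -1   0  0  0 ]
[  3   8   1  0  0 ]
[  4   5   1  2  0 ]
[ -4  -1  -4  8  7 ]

A is lower triangular, so det(A) is the product of the diagonal entries:
det = (2) · (-1) · (1) · (2) · (7) = -28

-28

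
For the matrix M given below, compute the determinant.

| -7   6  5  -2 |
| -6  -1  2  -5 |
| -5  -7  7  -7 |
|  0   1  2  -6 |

-2176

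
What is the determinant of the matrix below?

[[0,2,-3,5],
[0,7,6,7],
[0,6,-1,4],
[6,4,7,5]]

Expand along column 1 (it has 3 zeros):
  − (6) · M_41   where M_41 = det([2 -3 5; 7 6 7; 6 -1 4]) = -195
det = (-1)·(6)·(-195) = 1170

1170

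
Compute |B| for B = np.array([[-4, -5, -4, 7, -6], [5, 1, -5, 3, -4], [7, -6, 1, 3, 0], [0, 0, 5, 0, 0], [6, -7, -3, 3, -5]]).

The determinant is -10275.

Expand along row 4 (it has 4 zeros):
  − (5) · M_43   where M_43 = det([-4 -5 7 -6; 5 1 3 -4; 7 -6 3 0; 6 -7 3 -5]) = 2055
det = (-1)·(5)·(2055) = -10275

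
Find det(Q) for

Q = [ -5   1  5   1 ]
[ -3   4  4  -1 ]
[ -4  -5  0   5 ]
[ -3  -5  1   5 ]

Expand along row 3 (it has 1 zero):
  + (-4) · M_31   where M_31 = det([1 5 1; 4 4 -1; -5 1 5]) = -30
  − (-5) · M_32   where M_32 = det([-5 5 1; -3 4 -1; -3 1 5]) = -6
  − (5) · M_34   where M_34 = det([-5 1 5; -3 4 4; -3 -5 1]) = 6
det = (+1)·(-4)·(-30) + (-1)·(-5)·(-6) + (-1)·(5)·(6) = 60

The determinant is 60.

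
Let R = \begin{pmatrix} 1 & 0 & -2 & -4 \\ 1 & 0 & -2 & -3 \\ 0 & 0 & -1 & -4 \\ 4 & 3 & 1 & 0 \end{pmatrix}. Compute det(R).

The determinant is 3.

Expand along column 2 (it has 3 zeros):
  + (3) · M_42   where M_42 = det([1 -2 -4; 1 -2 -3; 0 -1 -4]) = 1
det = (+1)·(3)·(1) = 3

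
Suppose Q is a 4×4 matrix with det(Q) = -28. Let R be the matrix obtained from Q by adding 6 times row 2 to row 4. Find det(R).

det(R) = -28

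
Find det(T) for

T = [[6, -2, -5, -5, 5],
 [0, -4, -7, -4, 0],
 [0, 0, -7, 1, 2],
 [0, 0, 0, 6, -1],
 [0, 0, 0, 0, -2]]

T is upper triangular, so det(T) is the product of the diagonal entries:
det = (6) · (-4) · (-7) · (6) · (-2) = -2016

|T| = -2016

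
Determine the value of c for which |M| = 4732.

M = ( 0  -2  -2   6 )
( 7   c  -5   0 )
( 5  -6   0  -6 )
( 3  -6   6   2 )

Expanding along the column containing c, det(M) is linear in c: det(M) = (236)·c + (2608).
Set (236)·c + (2608) = 4732  ⇒  (236)·c = 2124  ⇒  c = 9.

c = 9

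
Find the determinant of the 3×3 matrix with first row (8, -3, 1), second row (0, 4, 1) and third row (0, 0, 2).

The matrix is upper triangular, so the determinant is the product of the diagonal entries:
det = (8) · (4) · (2) = 64

The determinant is 64.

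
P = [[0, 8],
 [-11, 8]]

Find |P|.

det(P) = 0·8 − 8·(-11) = 0 − (-88) = 88

88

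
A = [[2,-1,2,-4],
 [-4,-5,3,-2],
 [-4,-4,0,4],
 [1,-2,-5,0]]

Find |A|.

Expand along row 3 (it has 1 zero):
  + (-4) · M_31   where M_31 = det([-1 2 -4; -5 3 -2; -2 -5 0]) = -106
  − (-4) · M_32   where M_32 = det([2 2 -4; -4 3 -2; 1 -5 0]) = -92
  − (4) · M_34   where M_34 = det([2 -1 2; -4 -5 3; 1 -2 -5]) = 105
det = (+1)·(-4)·(-106) + (-1)·(-4)·(-92) + (-1)·(4)·(105) = -364

-364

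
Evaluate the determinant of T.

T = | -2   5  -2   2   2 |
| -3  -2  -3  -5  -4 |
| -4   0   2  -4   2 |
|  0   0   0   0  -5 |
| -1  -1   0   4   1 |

det(T) = 3350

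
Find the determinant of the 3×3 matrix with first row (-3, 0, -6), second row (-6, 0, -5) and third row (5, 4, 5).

Expand along column 2:
  − 4 · |-3 -6; -6 -5| = −4·(15 − 36) = 84

84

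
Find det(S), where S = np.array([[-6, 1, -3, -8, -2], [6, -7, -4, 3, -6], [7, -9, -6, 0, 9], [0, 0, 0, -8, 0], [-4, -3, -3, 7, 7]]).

17528

Expand along row 4 (it has 4 zeros):
  + (-8) · M_44   where M_44 = det([-6 1 -3 -2; 6 -7 -4 -6; 7 -9 -6 9; -4 -3 -3 7]) = -2191
det = (+1)·(-8)·(-2191) = 17528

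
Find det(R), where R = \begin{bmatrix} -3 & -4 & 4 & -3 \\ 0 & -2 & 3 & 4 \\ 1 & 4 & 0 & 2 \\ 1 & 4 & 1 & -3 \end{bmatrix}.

Expand along row 2 (it has 1 zero):
  + (-2) · M_22   where M_22 = det([-3 4 -3; 1 0 2; 1 1 -3]) = 23
  − (3) · M_23   where M_23 = det([-3 -4 -3; 1 4 2; 1 4 -3]) = 40
  + (4) · M_24   where M_24 = det([-3 -4 4; 1 4 0; 1 4 1]) = -8
det = (+1)·(-2)·(23) + (-1)·(3)·(40) + (+1)·(4)·(-8) = -198

-198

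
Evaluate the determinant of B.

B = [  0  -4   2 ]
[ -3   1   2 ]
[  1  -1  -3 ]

Expand along column 1:
  − (-3) · |-4 2; -1 -3| = −(-3)·(12 − (-2)) = 42
  + 1 · |-4 2; 1 2| = 1·(-8 − 2) = -10
Sum: (42) + (-10) = 32

|B| = 32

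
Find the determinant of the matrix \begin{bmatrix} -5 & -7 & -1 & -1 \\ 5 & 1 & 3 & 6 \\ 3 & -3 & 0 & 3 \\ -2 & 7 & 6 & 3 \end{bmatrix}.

3

Expand along row 3 (it has 1 zero):
  + (3) · M_31   where M_31 = det([-7 -1 -1; 1 3 6; 7 6 3]) = 165
  − (-3) · M_32   where M_32 = det([-5 -1 -1; 5 3 6; -2 6 3]) = 126
  − (3) · M_34   where M_34 = det([-5 -7 -1; 5 1 3; -2 7 6]) = 290
det = (+1)·(3)·(165) + (-1)·(-3)·(126) + (-1)·(3)·(290) = 3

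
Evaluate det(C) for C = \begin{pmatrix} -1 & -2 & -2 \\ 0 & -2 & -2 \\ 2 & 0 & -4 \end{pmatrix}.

Expand along column 1:
  + (-1) · |-2 -2; 0 -4| = (-1)·(8 − 0) = -8
  + 2 · |-2 -2; -2 -2| = 2·(4 − 4) = 0
Sum: (-8) + (0) = -8

-8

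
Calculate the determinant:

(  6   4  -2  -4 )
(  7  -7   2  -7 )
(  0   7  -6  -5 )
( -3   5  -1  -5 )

Expand along row 3 (it has 1 zero):
  − (7) · M_32   where M_32 = det([6 -2 -4; 7 2 -7; -3 -1 -5]) = -210
  + (-6) · M_33   where M_33 = det([6 4 -4; 7 -7 -7; -3 5 -5]) = 588
  − (-5) · M_34   where M_34 = det([6 4 -2; 7 -7 2; -3 5 -1]) = -42
det = (-1)·(7)·(-210) + (+1)·(-6)·(588) + (-1)·(-5)·(-42) = -2268

The determinant is -2268.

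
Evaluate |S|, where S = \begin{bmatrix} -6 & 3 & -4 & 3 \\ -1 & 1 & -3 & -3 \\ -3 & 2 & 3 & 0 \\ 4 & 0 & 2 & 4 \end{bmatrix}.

det(S) = -388

Expand along row 3 (it has 1 zero):
  + (-3) · M_31   where M_31 = det([3 -4 3; 1 -3 -3; 0 2 4]) = 4
  − (2) · M_32   where M_32 = det([-6 -4 3; -1 -3 -3; 4 2 4]) = 98
  + (3) · M_33   where M_33 = det([-6 3 3; -1 1 -3; 4 0 4]) = -60
det = (+1)·(-3)·(4) + (-1)·(2)·(98) + (+1)·(3)·(-60) = -388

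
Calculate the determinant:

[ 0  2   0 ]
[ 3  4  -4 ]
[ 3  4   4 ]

Expand along row 1:
  − 2 · |3 -4; 3 4| = −2·(12 − (-12)) = -48

-48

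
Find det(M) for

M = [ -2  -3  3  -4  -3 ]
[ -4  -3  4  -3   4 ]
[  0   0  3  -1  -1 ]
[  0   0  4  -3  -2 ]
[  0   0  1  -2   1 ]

det(M) = 60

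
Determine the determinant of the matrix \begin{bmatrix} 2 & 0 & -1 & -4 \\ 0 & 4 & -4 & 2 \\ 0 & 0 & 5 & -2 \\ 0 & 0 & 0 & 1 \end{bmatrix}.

The matrix is upper triangular, so the determinant is the product of the diagonal entries:
det = (2) · (4) · (5) · (1) = 40

40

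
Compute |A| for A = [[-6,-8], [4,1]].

The determinant is 26.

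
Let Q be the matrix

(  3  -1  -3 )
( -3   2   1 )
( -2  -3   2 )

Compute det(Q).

Expand along column 1:
  + 3 · |2 1; -3 2| = 3·(4 − (-3)) = 21
  − (-3) · |-1 -3; -3 2| = −(-3)·(-2 − 9) = -33
  + (-2) · |-1 -3; 2 1| = (-2)·(-1 − (-6)) = -10
Sum: (21) + (-33) + (-10) = -22

|Q| = -22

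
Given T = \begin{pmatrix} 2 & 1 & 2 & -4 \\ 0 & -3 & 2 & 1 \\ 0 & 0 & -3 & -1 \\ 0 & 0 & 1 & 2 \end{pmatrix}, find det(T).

det(T) = 30

T is block upper-triangular with a 2×2 block and a 2×2 block on the diagonal, so its determinant equals the product of the determinants of the diagonal blocks.
det of the 2×2 block = -6
det of the 2×2 block = -5
det = (-6)·(-5) = 30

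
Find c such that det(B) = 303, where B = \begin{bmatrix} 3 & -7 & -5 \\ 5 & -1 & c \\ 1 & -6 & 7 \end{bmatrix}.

c = -6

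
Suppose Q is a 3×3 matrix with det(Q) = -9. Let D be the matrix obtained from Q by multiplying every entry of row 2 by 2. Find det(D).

|D| = -18

Scaling one row by 2 multiplies the determinant by 2.
det(D) = (2)·(-9) = -18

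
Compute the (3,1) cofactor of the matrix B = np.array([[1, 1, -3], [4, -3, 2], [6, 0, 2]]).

The cofactor is -7.

Delete row 3 and column 1; the remaining 2×2 submatrix is [1 -3; -3 2].
Its determinant is 1·2 − (-3)·(-3) = -7.
The cofactor carries sign (−1)^(3+1) = +1, so C_{3,1} = +(-7) = -7.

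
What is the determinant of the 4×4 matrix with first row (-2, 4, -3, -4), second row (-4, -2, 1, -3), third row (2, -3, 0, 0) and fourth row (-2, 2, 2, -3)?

Expand along row 3 (it has 2 zeros):
  + (2) · M_31   where M_31 = det([4 -3 -4; -2 1 -3; 2 2 -3]) = 72
  − (-3) · M_32   where M_32 = det([-2 -3 -4; -4 1 -3; -2 2 -3]) = 36
det = (+1)·(2)·(72) + (-1)·(-3)·(36) = 252

252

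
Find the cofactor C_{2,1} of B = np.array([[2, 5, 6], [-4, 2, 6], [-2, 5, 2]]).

20

Delete row 2 and column 1; the remaining 2×2 submatrix is [5 6; 5 2].
Its determinant is 5·2 − 6·5 = -20.
The cofactor carries sign (−1)^(2+1) = −1, so C_{2,1} = −(-20) = 20.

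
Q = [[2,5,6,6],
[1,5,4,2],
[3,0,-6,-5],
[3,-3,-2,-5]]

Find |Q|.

Expand along row 3 (it has 1 zero):
  + (3) · M_31   where M_31 = det([5 6 6; 5 4 2; -3 -2 -5]) = 46
  + (-6) · M_33   where M_33 = det([2 5 6; 1 5 2; 3 -3 -5]) = -91
  − (-5) · M_34   where M_34 = det([2 5 6; 1 5 4; 3 -3 -2]) = -34
det = (+1)·(3)·(46) + (+1)·(-6)·(-91) + (-1)·(-5)·(-34) = 514

|Q| = 514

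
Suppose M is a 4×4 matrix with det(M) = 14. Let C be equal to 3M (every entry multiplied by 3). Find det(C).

det(C) = 1134

For a 4×4 matrix, det(3M) = 3^4·det(M) = 81·det(M).
det(C) = (81)·(14) = 1134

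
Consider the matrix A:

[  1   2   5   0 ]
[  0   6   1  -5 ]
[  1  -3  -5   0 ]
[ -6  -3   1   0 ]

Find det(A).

Expand along column 4 (it has 3 zeros):
  + (-5) · M_24   where M_24 = det([1 2 5; 1 -3 -5; -6 -3 1]) = -65
det = (+1)·(-5)·(-65) = 325

325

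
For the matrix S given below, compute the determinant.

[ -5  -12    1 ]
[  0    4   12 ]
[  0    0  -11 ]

220

S is upper triangular, so det(S) is the product of the diagonal entries:
det = (-5) · (4) · (-11) = 220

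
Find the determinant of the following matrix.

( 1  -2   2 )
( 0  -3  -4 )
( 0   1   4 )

Expand along column 1:
  + 1 · |-3 -4; 1 4| = 1·(-12 − (-4)) = -8

-8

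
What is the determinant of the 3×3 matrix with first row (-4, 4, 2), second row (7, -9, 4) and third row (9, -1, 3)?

The determinant is 300.

Expand along column 1:
  + (-4) · |-9 4; -1 3| = (-4)·(-27 − (-4)) = 92
  − 7 · |4 2; -1 3| = −7·(12 − (-2)) = -98
  + 9 · |4 2; -9 4| = 9·(16 − (-18)) = 306
Sum: (92) + (-98) + (306) = 300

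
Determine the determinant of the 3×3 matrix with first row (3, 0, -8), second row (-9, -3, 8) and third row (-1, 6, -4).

Expand along column 2:
  + (-3) · |3 -8; -1 -4| = (-3)·(-12 − 8) = 60
  − 6 · |3 -8; -9 8| = −6·(24 − 72) = 288
Sum: (60) + (288) = 348

348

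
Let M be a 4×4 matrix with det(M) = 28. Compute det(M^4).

614656

det(M^4) = (det M)^4 = (28)^4 = 614656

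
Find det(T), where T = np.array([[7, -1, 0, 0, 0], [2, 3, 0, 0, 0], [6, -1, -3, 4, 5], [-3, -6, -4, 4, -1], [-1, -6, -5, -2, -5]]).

T is block lower-triangular with a 2×2 block and a 3×3 block on the diagonal, so its determinant equals the product of the determinants of the diagonal blocks.
det of the 2×2 block = 23
det of the 3×3 block = 146
det = (23)·(146) = 3358

det(T) = 3358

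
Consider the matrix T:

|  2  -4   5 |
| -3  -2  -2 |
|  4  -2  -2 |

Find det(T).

126

Expand along column 1:
  + 2 · |-2 -2; -2 -2| = 2·(4 − 4) = 0
  − (-3) · |-4 5; -2 -2| = −(-3)·(8 − (-10)) = 54
  + 4 · |-4 5; -2 -2| = 4·(8 − (-10)) = 72
Sum: (0) + (54) + (72) = 126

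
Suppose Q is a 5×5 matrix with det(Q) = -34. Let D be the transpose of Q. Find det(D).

det(D) = -34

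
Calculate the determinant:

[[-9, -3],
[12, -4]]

The determinant is 72.

det = (-9)·(-4) − (-3)·12 = 36 − (-36) = 72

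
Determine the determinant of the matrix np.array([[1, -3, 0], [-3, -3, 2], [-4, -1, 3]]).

Expand along column 3:
  − 2 · |1 -3; -4 -1| = −2·(-1 − 12) = 26
  + 3 · |1 -3; -3 -3| = 3·(-3 − 9) = -36
Sum: (26) + (-36) = -10

-10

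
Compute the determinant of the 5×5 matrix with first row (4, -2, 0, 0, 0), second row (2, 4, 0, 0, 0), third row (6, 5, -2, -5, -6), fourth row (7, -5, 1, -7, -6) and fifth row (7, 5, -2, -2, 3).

The matrix is block lower-triangular with a 2×2 block and a 3×3 block on the diagonal, so its determinant equals the product of the determinants of the diagonal blocks.
det of the 2×2 block = 20
det of the 3×3 block = 117
det = (20)·(117) = 2340

2340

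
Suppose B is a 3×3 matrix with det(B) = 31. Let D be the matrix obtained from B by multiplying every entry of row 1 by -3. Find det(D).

-93

Scaling one row by -3 multiplies the determinant by -3.
det(D) = (-3)·(31) = -93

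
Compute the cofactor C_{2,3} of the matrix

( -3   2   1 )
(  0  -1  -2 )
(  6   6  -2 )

Delete row 2 and column 3; the remaining 2×2 submatrix is [-3 2; 6 6].
Its determinant is (-3)·6 − 2·6 = -30.
The cofactor carries sign (−1)^(2+3) = −1, so C_{2,3} = −(-30) = 30.

The cofactor is 30.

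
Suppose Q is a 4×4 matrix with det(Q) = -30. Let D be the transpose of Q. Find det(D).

det(Qᵀ) = det(Q).
det(D) = (1)·(-30) = -30

det(D) = -30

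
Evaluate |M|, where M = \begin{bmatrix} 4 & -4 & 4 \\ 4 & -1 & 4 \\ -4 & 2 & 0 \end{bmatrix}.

det(M) = 48

Expand along column 3:
  + 4 · |4 -1; -4 2| = 4·(8 − 4) = 16
  − 4 · |4 -4; -4 2| = −4·(8 − 16) = 32
Sum: (16) + (32) = 48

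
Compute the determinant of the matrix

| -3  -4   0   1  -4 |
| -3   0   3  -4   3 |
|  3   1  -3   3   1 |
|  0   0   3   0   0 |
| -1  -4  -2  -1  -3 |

Expand along row 4 (it has 4 zeros):
  − (3) · M_43   where M_43 = det([-3 -4 1 -4; -3 0 -4 3; 3 1 3 1; -1 -4 -1 -3]) = -135
det = (-1)·(3)·(-135) = 405

405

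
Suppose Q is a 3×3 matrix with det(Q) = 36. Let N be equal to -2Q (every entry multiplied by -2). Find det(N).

For a 3×3 matrix, det(-2Q) = (-2)^3·det(Q) = -8·det(Q).
det(N) = (-8)·(36) = -288

|N| = -288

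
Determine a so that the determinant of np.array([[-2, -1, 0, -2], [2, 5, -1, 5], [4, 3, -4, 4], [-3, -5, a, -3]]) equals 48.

Expanding along the row containing a, det(M) is linear in a: det(M) = (-6)·a + (84).
Set (-6)·a + (84) = 48  ⇒  (-6)·a = -36  ⇒  a = 6.

a = 6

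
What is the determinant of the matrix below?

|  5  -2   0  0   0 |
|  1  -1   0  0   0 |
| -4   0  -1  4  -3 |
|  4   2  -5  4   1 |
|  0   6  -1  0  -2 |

The determinant is 144.

The matrix is block lower-triangular with a 2×2 block and a 3×3 block on the diagonal, so its determinant equals the product of the determinants of the diagonal blocks.
det of the 2×2 block = -3
det of the 3×3 block = -48
det = (-3)·(-48) = 144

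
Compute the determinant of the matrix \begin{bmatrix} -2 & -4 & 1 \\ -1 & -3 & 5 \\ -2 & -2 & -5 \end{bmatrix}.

Expand along column 1:
  + (-2) · |-3 5; -2 -5| = (-2)·(15 − (-10)) = -50
  − (-1) · |-4 1; -2 -5| = −(-1)·(20 − (-2)) = 22
  + (-2) · |-4 1; -3 5| = (-2)·(-20 − (-3)) = 34
Sum: (-50) + (22) + (34) = 6

6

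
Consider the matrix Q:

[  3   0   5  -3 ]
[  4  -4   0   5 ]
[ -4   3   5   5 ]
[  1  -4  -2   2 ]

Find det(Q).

Expand along row 1 (it has 1 zero):
  + (3) · M_11   where M_11 = det([-4 0 5; 3 5 5; -4 -2 2]) = -10
  + (5) · M_13   where M_13 = det([4 -4 5; -4 3 5; 1 -4 2]) = 117
  − (-3) · M_14   where M_14 = det([4 -4 0; -4 3 5; 1 -4 -2]) = 68
det = (+1)·(3)·(-10) + (+1)·(5)·(117) + (-1)·(-3)·(68) = 759

The determinant is 759.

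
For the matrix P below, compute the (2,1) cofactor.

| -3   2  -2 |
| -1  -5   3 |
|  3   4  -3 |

Delete row 2 and column 1; the remaining 2×2 submatrix is [2 -2; 4 -3].
Its determinant is 2·(-3) − (-2)·4 = 2.
The cofactor carries sign (−1)^(2+1) = −1, so C_{2,1} = −(2) = -2.

-2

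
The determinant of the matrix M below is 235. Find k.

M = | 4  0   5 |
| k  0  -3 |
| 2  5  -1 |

k = 7

Expanding along the column containing k, det(M) is linear in k: det(M) = (25)·k + (60).
Set (25)·k + (60) = 235  ⇒  (25)·k = 175  ⇒  k = 7.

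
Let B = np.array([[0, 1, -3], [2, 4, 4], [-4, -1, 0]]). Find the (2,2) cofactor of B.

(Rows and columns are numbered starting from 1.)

Delete row 2 and column 2; the remaining 2×2 submatrix is [0 -3; -4 0].
Its determinant is 0·0 − (-3)·(-4) = -12.
The cofactor carries sign (−1)^(2+2) = +1, so C_{2,2} = +(-12) = -12.

-12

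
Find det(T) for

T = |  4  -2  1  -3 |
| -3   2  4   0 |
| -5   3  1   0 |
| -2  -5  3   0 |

324

Expand along column 4 (it has 3 zeros):
  − (-3) · M_14   where M_14 = det([-3 2 4; -5 3 1; -2 -5 3]) = 108
det = (-1)·(-3)·(108) = 324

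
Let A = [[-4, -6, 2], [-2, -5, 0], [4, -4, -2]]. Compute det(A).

Expand along row 2:
  − (-2) · |-6 2; -4 -2| = −(-2)·(12 − (-8)) = 40
  + (-5) · |-4 2; 4 -2| = (-5)·(8 − 8) = 0
Sum: (40) + (0) = 40

40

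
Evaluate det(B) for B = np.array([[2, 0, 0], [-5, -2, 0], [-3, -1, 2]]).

B is lower triangular, so det(B) is the product of the diagonal entries:
det = (2) · (-2) · (2) = -8

-8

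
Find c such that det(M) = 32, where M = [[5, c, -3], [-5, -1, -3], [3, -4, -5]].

-4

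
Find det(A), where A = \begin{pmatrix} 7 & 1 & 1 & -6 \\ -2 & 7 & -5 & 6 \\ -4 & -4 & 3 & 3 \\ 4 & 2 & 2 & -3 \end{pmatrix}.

|A| = -219

Expand along row 1:
  + (7) · M_11   where M_11 = det([7 -5 6; -4 3 3; 2 2 -3]) = -159
  − (1) · M_12   where M_12 = det([-2 -5 6; -4 3 3; 4 2 -3]) = -90
  + (1) · M_13   where M_13 = det([-2 7 6; -4 -4 3; 4 2 -3]) = 36
  − (-6) · M_14   where M_14 = det([-2 7 -5; -4 -4 3; 4 2 2]) = 128
det = (+1)·(7)·(-159) + (-1)·(1)·(-90) + (+1)·(1)·(36) + (-1)·(-6)·(128) = -219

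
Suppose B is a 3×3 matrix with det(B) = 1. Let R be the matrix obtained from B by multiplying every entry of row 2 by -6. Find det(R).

Scaling one row by -6 multiplies the determinant by -6.
det(R) = (-6)·(1) = -6

-6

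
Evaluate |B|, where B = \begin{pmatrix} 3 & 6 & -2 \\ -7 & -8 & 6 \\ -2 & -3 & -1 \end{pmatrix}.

Expand along row 1:
  + 3 · |-8 6; -3 -1| = 3·(8 − (-18)) = 78
  − 6 · |-7 6; -2 -1| = −6·(7 − (-12)) = -114
  + (-2) · |-7 -8; -2 -3| = (-2)·(21 − 16) = -10
Sum: (78) + (-114) + (-10) = -46

det(B) = -46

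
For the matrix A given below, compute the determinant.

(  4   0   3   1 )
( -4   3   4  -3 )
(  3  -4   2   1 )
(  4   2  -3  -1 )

Expand along row 1 (it has 1 zero):
  + (4) · M_11   where M_11 = det([3 4 -3; -4 2 1; 2 -3 -1]) = -29
  + (3) · M_13   where M_13 = det([-4 3 -3; 3 -4 1; 4 2 -1]) = -53
  − (1) · M_14   where M_14 = det([-4 3 4; 3 -4 2; 4 2 -3]) = 107
det = (+1)·(4)·(-29) + (+1)·(3)·(-53) + (-1)·(1)·(107) = -382

-382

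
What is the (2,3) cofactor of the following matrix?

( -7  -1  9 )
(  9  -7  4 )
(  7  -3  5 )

Delete row 2 and column 3; the remaining 2×2 submatrix is [-7 -1; 7 -3].
Its determinant is (-7)·(-3) − (-1)·7 = 28.
The cofactor carries sign (−1)^(2+3) = −1, so C_{2,3} = −(28) = -28.

-28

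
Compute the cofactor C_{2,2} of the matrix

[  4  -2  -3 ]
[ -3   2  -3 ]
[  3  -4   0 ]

9

Delete row 2 and column 2; the remaining 2×2 submatrix is [4 -3; 3 0].
Its determinant is 4·0 − (-3)·3 = 9.
The cofactor carries sign (−1)^(2+2) = +1, so C_{2,2} = +(9) = 9.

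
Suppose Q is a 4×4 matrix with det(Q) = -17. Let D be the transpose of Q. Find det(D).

det(Qᵀ) = det(Q).
det(D) = (1)·(-17) = -17

-17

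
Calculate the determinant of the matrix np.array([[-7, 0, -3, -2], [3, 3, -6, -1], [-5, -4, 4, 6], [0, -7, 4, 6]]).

The determinant is -1227.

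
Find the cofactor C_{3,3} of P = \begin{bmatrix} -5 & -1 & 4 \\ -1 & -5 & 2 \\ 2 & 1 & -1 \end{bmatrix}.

Delete row 3 and column 3; the remaining 2×2 submatrix is [-5 -1; -1 -5].
Its determinant is (-5)·(-5) − (-1)·(-1) = 24.
The cofactor carries sign (−1)^(3+3) = +1, so C_{3,3} = +(24) = 24.

24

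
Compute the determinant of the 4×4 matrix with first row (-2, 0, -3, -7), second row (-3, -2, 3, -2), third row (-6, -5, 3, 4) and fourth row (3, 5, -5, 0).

Expand along row 1 (it has 1 zero):
  + (-2) · M_11   where M_11 = det([-2 3 -2; -5 3 4; 5 -5 0]) = 0
  + (-3) · M_13   where M_13 = det([-3 -2 -2; -6 -5 4; 3 5 0]) = 66
  − (-7) · M_14   where M_14 = det([-3 -2 3; -6 -5 3; 3 5 -5]) = -33
det = (+1)·(-2)·(0) + (+1)·(-3)·(66) + (-1)·(-7)·(-33) = -429

-429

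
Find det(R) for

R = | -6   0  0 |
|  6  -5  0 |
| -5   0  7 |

210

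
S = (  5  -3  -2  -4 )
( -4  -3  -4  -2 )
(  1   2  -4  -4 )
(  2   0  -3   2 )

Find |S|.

det(S) = 946

Expand along row 4 (it has 1 zero):
  − (2) · M_41   where M_41 = det([-3 -2 -4; -3 -4 -2; 2 -4 -4]) = -72
  − (-3) · M_43   where M_43 = det([5 -3 -4; -4 -3 -2; 1 2 -4]) = 154
  + (2) · M_44   where M_44 = det([5 -3 -2; -4 -3 -4; 1 2 -4]) = 170
det = (-1)·(2)·(-72) + (-1)·(-3)·(154) + (+1)·(2)·(170) = 946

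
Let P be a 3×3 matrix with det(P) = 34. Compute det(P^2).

det(P^2) = (det P)^2 = (34)^2 = 1156

The determinant is 1156.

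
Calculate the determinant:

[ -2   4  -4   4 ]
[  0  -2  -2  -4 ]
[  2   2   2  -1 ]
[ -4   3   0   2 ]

The determinant is 340.

Expand along row 2 (it has 1 zero):
  + (-2) · M_22   where M_22 = det([-2 -4 4; 2 2 -1; -4 0 2]) = 24
  − (-2) · M_23   where M_23 = det([-2 4 4; 2 2 -1; -4 3 2]) = 42
  + (-4) · M_24   where M_24 = det([-2 4 -4; 2 2 2; -4 3 0]) = -76
det = (+1)·(-2)·(24) + (-1)·(-2)·(42) + (+1)·(-4)·(-76) = 340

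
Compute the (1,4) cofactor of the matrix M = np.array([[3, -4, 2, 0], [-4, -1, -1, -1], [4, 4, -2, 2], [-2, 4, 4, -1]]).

Delete row 1 and column 4; the remaining 3×3 submatrix is [-4 -1 -1; 4 4 -2; -2 4 4].
Its determinant is -108.
The cofactor carries sign (−1)^(1+4) = −1, so C_{1,4} = −(-108) = 108.

108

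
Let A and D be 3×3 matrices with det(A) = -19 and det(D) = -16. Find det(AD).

304

det(AD) = det(A)·det(D) = (-19)·(-16) = 304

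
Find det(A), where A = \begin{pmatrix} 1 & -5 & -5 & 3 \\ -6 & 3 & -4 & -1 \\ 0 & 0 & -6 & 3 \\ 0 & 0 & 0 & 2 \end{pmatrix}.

A is block upper-triangular with a 2×2 block and a 2×2 block on the diagonal, so its determinant equals the product of the determinants of the diagonal blocks.
det of the 2×2 block = -27
det of the 2×2 block = -12
det = (-27)·(-12) = 324

The determinant is 324.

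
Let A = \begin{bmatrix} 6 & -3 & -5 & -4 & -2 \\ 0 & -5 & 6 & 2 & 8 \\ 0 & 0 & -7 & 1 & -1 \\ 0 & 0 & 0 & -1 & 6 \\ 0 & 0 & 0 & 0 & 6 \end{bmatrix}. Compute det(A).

-1260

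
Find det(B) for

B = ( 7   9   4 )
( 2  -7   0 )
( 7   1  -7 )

Expand along row 2:
  − 2 · |9 4; 1 -7| = −2·(-63 − 4) = 134
  + (-7) · |7 4; 7 -7| = (-7)·(-49 − 28) = 539
Sum: (134) + (539) = 673

det(B) = 673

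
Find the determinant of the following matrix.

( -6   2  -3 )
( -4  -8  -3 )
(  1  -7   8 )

Expand along row 1:
  + (-6) · |-8 -3; -7 8| = (-6)·(-64 − 21) = 510
  − 2 · |-4 -3; 1 8| = −2·(-32 − (-3)) = 58
  + (-3) · |-4 -8; 1 -7| = (-3)·(28 − (-8)) = -108
Sum: (510) + (58) + (-108) = 460

460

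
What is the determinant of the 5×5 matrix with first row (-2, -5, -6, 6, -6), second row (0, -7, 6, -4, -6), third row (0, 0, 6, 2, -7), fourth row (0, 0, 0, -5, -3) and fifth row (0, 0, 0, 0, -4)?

1680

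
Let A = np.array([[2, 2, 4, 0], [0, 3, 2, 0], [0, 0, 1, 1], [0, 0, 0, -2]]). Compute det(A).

|A| = -12

A is upper triangular, so det(A) is the product of the diagonal entries:
det = (2) · (3) · (1) · (-2) = -12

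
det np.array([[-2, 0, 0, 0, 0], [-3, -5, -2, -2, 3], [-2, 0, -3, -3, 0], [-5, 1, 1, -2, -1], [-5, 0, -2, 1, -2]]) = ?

Expand along row 1 (it has 4 zeros):
  + (-2) · M_11   where M_11 = det([-5 -2 -2 3; 0 -3 -3 0; 1 1 -2 -1; 0 -2 1 -2]) = 108
det = (+1)·(-2)·(108) = -216

-216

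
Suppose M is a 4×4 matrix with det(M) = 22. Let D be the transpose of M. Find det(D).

22

det(Mᵀ) = det(M).
det(D) = (1)·(22) = 22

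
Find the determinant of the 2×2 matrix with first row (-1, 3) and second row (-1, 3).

det = (-1)·3 − 3·(-1) = -3 − (-3) = 0

0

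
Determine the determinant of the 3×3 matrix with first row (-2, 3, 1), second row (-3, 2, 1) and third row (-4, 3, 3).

8

Expand along column 1:
  + (-2) · |2 1; 3 3| = (-2)·(6 − 3) = -6
  − (-3) · |3 1; 3 3| = −(-3)·(9 − 3) = 18
  + (-4) · |3 1; 2 1| = (-4)·(3 − 2) = -4
Sum: (-6) + (18) + (-4) = 8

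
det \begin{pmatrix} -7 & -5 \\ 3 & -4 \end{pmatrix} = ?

det = (-7)·(-4) − (-5)·3 = 28 − (-15) = 43

43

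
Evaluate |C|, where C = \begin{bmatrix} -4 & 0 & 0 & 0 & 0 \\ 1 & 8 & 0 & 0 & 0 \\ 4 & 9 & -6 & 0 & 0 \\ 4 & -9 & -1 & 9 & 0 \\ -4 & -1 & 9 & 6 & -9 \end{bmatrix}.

|C| = -15552

C is lower triangular, so det(C) is the product of the diagonal entries:
det = (-4) · (8) · (-6) · (9) · (-9) = -15552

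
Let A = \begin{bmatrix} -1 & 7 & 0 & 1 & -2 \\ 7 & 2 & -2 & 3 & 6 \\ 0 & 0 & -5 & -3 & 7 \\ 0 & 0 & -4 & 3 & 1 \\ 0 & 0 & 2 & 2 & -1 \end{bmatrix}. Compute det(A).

A is block upper-triangular with a 2×2 block and a 3×3 block on the diagonal, so its determinant equals the product of the determinants of the diagonal blocks.
det of the 2×2 block = -51
det of the 3×3 block = -67
det = (-51)·(-67) = 3417

3417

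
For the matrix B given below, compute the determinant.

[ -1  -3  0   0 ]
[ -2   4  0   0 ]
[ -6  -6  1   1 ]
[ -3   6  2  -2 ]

B is block lower-triangular with a 2×2 block and a 2×2 block on the diagonal, so its determinant equals the product of the determinants of the diagonal blocks.
det of the 2×2 block = -10
det of the 2×2 block = -4
det = (-10)·(-4) = 40

det(B) = 40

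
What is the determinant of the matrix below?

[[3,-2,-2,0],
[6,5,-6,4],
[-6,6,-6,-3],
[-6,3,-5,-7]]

723

Expand along row 1 (it has 1 zero):
  + (3) · M_11   where M_11 = det([5 -6 4; 6 -6 -3; 3 -5 -7]) = -111
  − (-2) · M_12   where M_12 = det([6 -6 4; -6 -6 -3; -6 -5 -7]) = 282
  + (-2) · M_13   where M_13 = det([6 5 4; -6 6 -3; -6 3 -7]) = -246
det = (+1)·(3)·(-111) + (-1)·(-2)·(282) + (+1)·(-2)·(-246) = 723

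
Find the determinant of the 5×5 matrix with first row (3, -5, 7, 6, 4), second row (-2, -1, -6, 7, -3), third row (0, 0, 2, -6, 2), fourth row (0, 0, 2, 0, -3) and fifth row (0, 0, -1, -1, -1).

520

The matrix is block upper-triangular with a 2×2 block and a 3×3 block on the diagonal, so its determinant equals the product of the determinants of the diagonal blocks.
det of the 2×2 block = -13
det of the 3×3 block = -40
det = (-13)·(-40) = 520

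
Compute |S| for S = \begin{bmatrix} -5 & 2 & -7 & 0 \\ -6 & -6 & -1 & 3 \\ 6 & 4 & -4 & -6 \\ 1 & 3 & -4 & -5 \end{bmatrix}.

Expand along row 1 (it has 1 zero):
  + (-5) · M_11   where M_11 = det([-6 -1 3; 4 -4 -6; 3 -4 -5]) = 10
  − (2) · M_12   where M_12 = det([-6 -1 3; 6 -4 -6; 1 -4 -5]) = -60
  + (-7) · M_13   where M_13 = det([-6 -6 3; 6 4 -6; 1 3 -5]) = -90
det = (+1)·(-5)·(10) + (-1)·(2)·(-60) + (+1)·(-7)·(-90) = 700

700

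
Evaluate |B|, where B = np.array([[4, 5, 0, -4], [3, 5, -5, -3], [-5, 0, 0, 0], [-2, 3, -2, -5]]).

det(B) = -375

Expand along row 3 (it has 3 zeros):
  + (-5) · M_31   where M_31 = det([5 0 -4; 5 -5 -3; 3 -2 -5]) = 75
det = (+1)·(-5)·(75) = -375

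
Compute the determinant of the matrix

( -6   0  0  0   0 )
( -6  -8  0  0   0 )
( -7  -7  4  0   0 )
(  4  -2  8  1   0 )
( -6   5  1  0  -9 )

-1728

The matrix is lower triangular, so the determinant is the product of the diagonal entries:
det = (-6) · (-8) · (4) · (1) · (-9) = -1728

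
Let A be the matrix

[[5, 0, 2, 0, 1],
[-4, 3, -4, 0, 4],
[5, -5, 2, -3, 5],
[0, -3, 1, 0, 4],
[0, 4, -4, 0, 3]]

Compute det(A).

det(A) = 531

Expand along column 4 (it has 4 zeros):
  − (-3) · M_34   where M_34 = det([5 0 2 1; -4 3 -4 4; 0 -3 1 4; 0 4 -4 3]) = 177
det = (-1)·(-3)·(177) = 531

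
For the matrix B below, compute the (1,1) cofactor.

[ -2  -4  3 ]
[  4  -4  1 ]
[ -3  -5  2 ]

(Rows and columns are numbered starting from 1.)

-3

Delete row 1 and column 1; the remaining 2×2 submatrix is [-4 1; -5 2].
Its determinant is (-4)·2 − 1·(-5) = -3.
The cofactor carries sign (−1)^(1+1) = +1, so C_{1,1} = +(-3) = -3.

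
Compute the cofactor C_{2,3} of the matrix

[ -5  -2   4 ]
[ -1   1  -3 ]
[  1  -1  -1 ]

-7

Delete row 2 and column 3; the remaining 2×2 submatrix is [-5 -2; 1 -1].
Its determinant is (-5)·(-1) − (-2)·1 = 7.
The cofactor carries sign (−1)^(2+3) = −1, so C_{2,3} = −(7) = -7.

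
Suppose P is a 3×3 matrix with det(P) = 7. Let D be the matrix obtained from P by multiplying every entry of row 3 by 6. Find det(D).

Scaling one row by 6 multiplies the determinant by 6.
det(D) = (6)·(7) = 42

The determinant is 42.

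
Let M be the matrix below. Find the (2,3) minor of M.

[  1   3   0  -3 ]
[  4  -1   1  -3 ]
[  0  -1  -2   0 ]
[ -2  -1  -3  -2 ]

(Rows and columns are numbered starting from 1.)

Delete row 2 and column 3; the remaining 3×3 submatrix is [1 3 -3; 0 -1 0; -2 -1 -2].
Its determinant is 8.

The minor is 8.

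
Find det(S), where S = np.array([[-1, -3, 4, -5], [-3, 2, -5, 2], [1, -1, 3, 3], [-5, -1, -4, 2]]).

The determinant is -157.

Expand along row 1:
  + (-1) · M_11   where M_11 = det([2 -5 2; -1 3 3; -1 -4 2]) = 55
  − (-3) · M_12   where M_12 = det([-3 -5 2; 1 3 3; -5 -4 2]) = 53
  + (4) · M_13   where M_13 = det([-3 2 2; 1 -1 3; -5 -1 2]) = -49
  − (-5) · M_14   where M_14 = det([-3 2 -5; 1 -1 3; -5 -1 -4]) = -13
det = (+1)·(-1)·(55) + (-1)·(-3)·(53) + (+1)·(4)·(-49) + (-1)·(-5)·(-13) = -157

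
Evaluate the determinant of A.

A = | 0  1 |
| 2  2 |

|A| = -2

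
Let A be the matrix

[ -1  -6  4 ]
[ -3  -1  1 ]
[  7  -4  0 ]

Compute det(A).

Expand along row 3:
  + 7 · |-6 4; -1 1| = 7·(-6 − (-4)) = -14
  − (-4) · |-1 4; -3 1| = −(-4)·(-1 − (-12)) = 44
Sum: (-14) + (44) = 30

30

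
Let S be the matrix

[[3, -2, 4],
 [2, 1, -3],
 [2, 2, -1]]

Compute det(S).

Expand along column 1:
  + 3 · |1 -3; 2 -1| = 3·(-1 − (-6)) = 15
  − 2 · |-2 4; 2 -1| = −2·(2 − 8) = 12
  + 2 · |-2 4; 1 -3| = 2·(6 − 4) = 4
Sum: (15) + (12) + (4) = 31

|S| = 31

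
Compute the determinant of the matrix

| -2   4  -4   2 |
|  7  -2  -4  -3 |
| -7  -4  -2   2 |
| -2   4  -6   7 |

Expand along row 1:
  + (-2) · M_11   where M_11 = det([-2 -4 -3; -4 -2 2; 4 -6 7]) = -236
  − (4) · M_12   where M_12 = det([7 -4 -3; -7 -2 2; -2 -6 7]) = -308
  + (-4) · M_13   where M_13 = det([7 -2 -3; -7 -4 2; -2 4 7]) = -234
  − (2) · M_14   where M_14 = det([7 -2 -4; -7 -4 -2; -2 4 -6]) = 444
det = (+1)·(-2)·(-236) + (-1)·(4)·(-308) + (+1)·(-4)·(-234) + (-1)·(2)·(444) = 1752

The determinant is 1752.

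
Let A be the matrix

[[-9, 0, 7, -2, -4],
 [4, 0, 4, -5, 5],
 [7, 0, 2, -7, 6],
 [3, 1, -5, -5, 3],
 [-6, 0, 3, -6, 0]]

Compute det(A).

711

Expand along column 2 (it has 4 zeros):
  + (1) · M_42   where M_42 = det([-9 7 -2 -4; 4 4 -5 5; 7 2 -7 6; -6 3 -6 0]) = 711
det = (+1)·(1)·(711) = 711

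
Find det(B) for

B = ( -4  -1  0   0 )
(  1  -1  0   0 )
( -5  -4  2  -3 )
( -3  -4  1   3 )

45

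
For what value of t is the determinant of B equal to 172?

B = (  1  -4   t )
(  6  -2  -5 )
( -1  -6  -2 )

t = -7

Expanding along the row containing t, det(B) is linear in t: det(B) = (-38)·t + (-94).
Set (-38)·t + (-94) = 172  ⇒  (-38)·t = 266  ⇒  t = -7.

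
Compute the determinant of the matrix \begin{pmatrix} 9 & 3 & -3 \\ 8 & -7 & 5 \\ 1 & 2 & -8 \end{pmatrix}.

Expand along column 1:
  + 9 · |-7 5; 2 -8| = 9·(56 − 10) = 414
  − 8 · |3 -3; 2 -8| = −8·(-24 − (-6)) = 144
  + 1 · |3 -3; -7 5| = 1·(15 − 21) = -6
Sum: (414) + (144) + (-6) = 552

552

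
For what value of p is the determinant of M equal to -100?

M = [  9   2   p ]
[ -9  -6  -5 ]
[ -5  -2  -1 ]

Expanding along the column containing p, det(M) is linear in p: det(M) = (-12)·p + (-4).
Set (-12)·p + (-4) = -100  ⇒  (-12)·p = -96  ⇒  p = 8.

p = 8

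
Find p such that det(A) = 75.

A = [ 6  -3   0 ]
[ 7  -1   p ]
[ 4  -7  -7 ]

Expanding along the row containing p, det(A) is linear in p: det(A) = (30)·p + (-105).
Set (30)·p + (-105) = 75  ⇒  (30)·p = 180  ⇒  p = 6.

p = 6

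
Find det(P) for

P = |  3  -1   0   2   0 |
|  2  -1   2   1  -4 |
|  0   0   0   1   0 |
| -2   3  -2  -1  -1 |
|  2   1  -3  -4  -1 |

-49

Expand along row 3 (it has 4 zeros):
  − (1) · M_34   where M_34 = det([3 -1 0 0; 2 -1 2 -4; -2 3 -2 -1; 2 1 -3 -1]) = 49
det = (-1)·(1)·(49) = -49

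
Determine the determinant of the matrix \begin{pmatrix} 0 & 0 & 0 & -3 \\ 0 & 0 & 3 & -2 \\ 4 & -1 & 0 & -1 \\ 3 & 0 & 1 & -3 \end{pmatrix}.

Expand along row 1 (it has 3 zeros):
  − (-3) · M_14   where M_14 = det([0 0 3; 4 -1 0; 3 0 1]) = 9
det = (-1)·(-3)·(9) = 27

The determinant is 27.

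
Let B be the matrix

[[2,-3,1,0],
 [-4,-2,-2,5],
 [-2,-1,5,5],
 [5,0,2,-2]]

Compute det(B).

-278

Expand along row 1 (it has 1 zero):
  + (2) · M_11   where M_11 = det([-2 -2 5; -1 5 5; 0 2 -2]) = 34
  − (-3) · M_12   where M_12 = det([-4 -2 5; -2 5 5; 5 2 -2]) = -107
  + (1) · M_13   where M_13 = det([-4 -2 5; -2 -1 5; 5 0 -2]) = -25
det = (+1)·(2)·(34) + (-1)·(-3)·(-107) + (+1)·(1)·(-25) = -278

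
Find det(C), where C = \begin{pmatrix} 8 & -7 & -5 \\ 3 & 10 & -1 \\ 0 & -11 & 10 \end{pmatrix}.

|C| = 1087

Expand along column 1:
  + 8 · |10 -1; -11 10| = 8·(100 − 11) = 712
  − 3 · |-7 -5; -11 10| = −3·(-70 − 55) = 375
Sum: (712) + (375) = 1087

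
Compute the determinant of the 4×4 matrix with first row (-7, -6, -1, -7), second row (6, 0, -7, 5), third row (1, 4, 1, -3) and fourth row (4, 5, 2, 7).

Expand along row 2 (it has 1 zero):
  − (6) · M_21   where M_21 = det([-6 -1 -7; 4 1 -3; 5 2 7]) = -56
  − (-7) · M_23   where M_23 = det([-7 -6 -7; 1 4 -3; 4 5 7]) = -110
  + (5) · M_24   where M_24 = det([-7 -6 -1; 1 4 1; 4 5 2]) = -22
det = (-1)·(6)·(-56) + (-1)·(-7)·(-110) + (+1)·(5)·(-22) = -544

-544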